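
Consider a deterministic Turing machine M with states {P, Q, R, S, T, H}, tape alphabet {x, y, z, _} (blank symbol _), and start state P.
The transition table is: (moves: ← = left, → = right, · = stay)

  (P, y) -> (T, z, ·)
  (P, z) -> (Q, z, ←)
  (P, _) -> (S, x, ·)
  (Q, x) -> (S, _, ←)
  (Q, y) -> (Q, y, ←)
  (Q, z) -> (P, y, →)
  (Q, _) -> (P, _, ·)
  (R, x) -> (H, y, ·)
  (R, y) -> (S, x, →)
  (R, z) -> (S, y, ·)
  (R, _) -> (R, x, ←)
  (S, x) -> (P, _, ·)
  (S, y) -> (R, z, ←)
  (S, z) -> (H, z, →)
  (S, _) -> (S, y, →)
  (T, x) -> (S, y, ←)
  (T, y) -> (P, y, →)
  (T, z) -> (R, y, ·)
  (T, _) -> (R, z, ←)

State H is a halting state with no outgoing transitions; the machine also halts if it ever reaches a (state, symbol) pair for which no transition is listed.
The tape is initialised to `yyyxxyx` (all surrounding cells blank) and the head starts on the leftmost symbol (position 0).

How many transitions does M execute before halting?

state=P head=0 tape=[y]yyxxyx   (P,y)→(T,z,·)
state=T head=0 tape=[z]yyxxyx   (T,z)→(R,y,·)
state=R head=0 tape=[y]yyxxyx   (R,y)→(S,x,→)
state=S head=1 tape=x[y]yxxyx   (S,y)→(R,z,←)
state=R head=0 tape=[x]zyxxyx   (R,x)→(H,y,·)
state=H head=0 tape=[y]zyxxyx
M halts after 5 transitions.

5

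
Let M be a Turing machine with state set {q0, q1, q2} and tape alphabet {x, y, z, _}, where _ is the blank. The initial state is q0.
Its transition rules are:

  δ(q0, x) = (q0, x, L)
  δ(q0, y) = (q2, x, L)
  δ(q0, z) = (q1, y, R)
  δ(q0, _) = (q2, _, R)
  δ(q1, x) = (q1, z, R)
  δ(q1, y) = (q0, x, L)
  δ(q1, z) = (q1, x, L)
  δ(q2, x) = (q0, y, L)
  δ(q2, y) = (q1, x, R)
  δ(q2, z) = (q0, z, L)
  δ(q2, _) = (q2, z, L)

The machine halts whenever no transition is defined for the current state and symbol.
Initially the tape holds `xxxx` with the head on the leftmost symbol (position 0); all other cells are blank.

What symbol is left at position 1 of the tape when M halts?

z

q0 | _[x]xxx_   read x → write x, move L, go to q0
q0 | [_]xxxx_   read _ → write _, move R, go to q2
q2 | _[x]xxx_   read x → write y, move L, go to q0
q0 | [_]yxxx_   read _ → write _, move R, go to q2
q2 | _[y]xxx_   read y → write x, move R, go to q1
q1 | _x[x]xx_   read x → write z, move R, go to q1
q1 | _xz[x]x_   read x → write z, move R, go to q1
q1 | _xzz[x]_   read x → write z, move R, go to q1
q1 | _xzzz[_]
Cell 1 holds z when M halts.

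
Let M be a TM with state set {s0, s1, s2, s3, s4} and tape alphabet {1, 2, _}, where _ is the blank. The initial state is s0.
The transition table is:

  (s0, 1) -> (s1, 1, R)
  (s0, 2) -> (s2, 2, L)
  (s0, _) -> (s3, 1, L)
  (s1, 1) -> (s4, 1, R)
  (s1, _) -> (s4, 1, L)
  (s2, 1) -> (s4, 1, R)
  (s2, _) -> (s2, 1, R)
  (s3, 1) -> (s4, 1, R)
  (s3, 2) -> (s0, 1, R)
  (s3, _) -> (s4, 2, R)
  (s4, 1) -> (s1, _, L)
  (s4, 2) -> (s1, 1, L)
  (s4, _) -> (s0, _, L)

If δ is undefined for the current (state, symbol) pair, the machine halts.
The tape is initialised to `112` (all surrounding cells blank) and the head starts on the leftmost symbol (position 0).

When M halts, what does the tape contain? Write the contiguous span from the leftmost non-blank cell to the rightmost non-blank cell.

2__1_11

s0 | ____[1]12   read 1 → write 1, move R, go to s1
s1 | ____1[1]2   read 1 → write 1, move R, go to s4
s4 | ____11[2]   read 2 → write 1, move L, go to s1
s1 | ____1[1]1   read 1 → write 1, move R, go to s4
s4 | ____11[1]   read 1 → write _, move L, go to s1
s1 | ____1[1]_   read 1 → write 1, move R, go to s4
s4 | ____11[_]   read _ → write _, move L, go to s0
s0 | ____1[1]_   read 1 → write 1, move R, go to s1
s1 | ____11[_]   read _ → write 1, move L, go to s4
s4 | ____1[1]1   read 1 → write _, move L, go to s1
s1 | ____[1]_1   read 1 → write 1, move R, go to s4
s4 | ____1[_]1   read _ → write _, move L, go to s0
s0 | ____[1]_1   read 1 → write 1, move R, go to s1
s1 | ____1[_]1   read _ → write 1, move L, go to s4
s4 | ____[1]11   read 1 → write _, move L, go to s1
s1 | ___[_]_11   read _ → write 1, move L, go to s4
s4 | __[_]1_11   read _ → write _, move L, go to s0
s0 | _[_]_1_11   read _ → write 1, move L, go to s3
s3 | [_]1_1_11   read _ → write 2, move R, go to s4
s4 | 2[1]_1_11   read 1 → write _, move L, go to s1
s1 | [2]__1_11
The non-blank tape span at halt is 2__1_11.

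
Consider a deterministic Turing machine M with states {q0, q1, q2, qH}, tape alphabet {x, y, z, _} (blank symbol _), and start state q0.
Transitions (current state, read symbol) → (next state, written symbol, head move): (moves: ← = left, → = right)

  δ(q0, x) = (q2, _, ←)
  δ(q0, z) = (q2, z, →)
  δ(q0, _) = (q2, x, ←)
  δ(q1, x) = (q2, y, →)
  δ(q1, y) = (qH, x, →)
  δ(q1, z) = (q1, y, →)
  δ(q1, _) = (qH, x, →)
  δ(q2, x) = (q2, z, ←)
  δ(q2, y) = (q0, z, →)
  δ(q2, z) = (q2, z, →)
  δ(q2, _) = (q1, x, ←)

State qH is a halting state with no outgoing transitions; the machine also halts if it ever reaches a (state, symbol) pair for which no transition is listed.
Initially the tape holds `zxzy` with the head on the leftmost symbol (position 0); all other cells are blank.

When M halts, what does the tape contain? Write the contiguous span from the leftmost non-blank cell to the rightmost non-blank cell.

zzzzyxx

q0 | [z]xzy___   read z → write z, move →, go to q2
q2 | z[x]zy___   read x → write z, move ←, go to q2
q2 | [z]zzy___   read z → write z, move →, go to q2
q2 | z[z]zy___   read z → write z, move →, go to q2
q2 | zz[z]y___   read z → write z, move →, go to q2
q2 | zzz[y]___   read y → write z, move →, go to q0
q0 | zzzz[_]__   read _ → write x, move ←, go to q2
q2 | zzz[z]x__   read z → write z, move →, go to q2
q2 | zzzz[x]__   read x → write z, move ←, go to q2
q2 | zzz[z]z__   read z → write z, move →, go to q2
q2 | zzzz[z]__   read z → write z, move →, go to q2
q2 | zzzzz[_]_   read _ → write x, move ←, go to q1
q1 | zzzz[z]x_   read z → write y, move →, go to q1
q1 | zzzzy[x]_   read x → write y, move →, go to q2
q2 | zzzzyy[_]   read _ → write x, move ←, go to q1
q1 | zzzzy[y]x   read y → write x, move →, go to qH
qH | zzzzyx[x]
The non-blank tape span at halt is zzzzyxx.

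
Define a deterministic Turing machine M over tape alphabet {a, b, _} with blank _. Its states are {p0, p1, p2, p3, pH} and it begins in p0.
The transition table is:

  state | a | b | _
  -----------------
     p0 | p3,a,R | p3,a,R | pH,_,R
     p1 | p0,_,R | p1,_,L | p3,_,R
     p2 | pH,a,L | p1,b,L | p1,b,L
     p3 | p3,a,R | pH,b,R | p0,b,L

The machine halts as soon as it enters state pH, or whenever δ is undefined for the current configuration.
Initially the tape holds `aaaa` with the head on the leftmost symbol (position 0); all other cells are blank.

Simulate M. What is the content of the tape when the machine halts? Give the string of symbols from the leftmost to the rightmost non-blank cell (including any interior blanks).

state=p0 head=0 tape=[a]aaa__   (p0,a)→(p3,a,R)
state=p3 head=1 tape=a[a]aa__   (p3,a)→(p3,a,R)
state=p3 head=2 tape=aa[a]a__   (p3,a)→(p3,a,R)
state=p3 head=3 tape=aaa[a]__   (p3,a)→(p3,a,R)
state=p3 head=4 tape=aaaa[_]_   (p3,_)→(p0,b,L)
state=p0 head=3 tape=aaa[a]b_   (p0,a)→(p3,a,R)
state=p3 head=4 tape=aaaa[b]_   (p3,b)→(pH,b,R)
state=pH head=5 tape=aaaab[_]
The non-blank tape span at halt is aaaab.

aaaab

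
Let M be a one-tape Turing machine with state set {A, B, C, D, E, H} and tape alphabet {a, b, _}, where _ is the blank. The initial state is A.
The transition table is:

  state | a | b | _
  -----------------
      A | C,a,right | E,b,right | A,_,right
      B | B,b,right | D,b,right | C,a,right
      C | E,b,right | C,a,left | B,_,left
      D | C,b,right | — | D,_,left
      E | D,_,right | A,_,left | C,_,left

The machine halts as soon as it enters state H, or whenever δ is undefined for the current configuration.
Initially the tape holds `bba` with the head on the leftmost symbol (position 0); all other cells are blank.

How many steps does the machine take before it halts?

17

A | __[b]ba   read b → write b, move right, go to E
E | __b[b]a   read b → write _, move left, go to A
A | __[b]_a   read b → write b, move right, go to E
E | __b[_]a   read _ → write _, move left, go to C
C | __[b]_a   read b → write a, move left, go to C
C | _[_]a_a   read _ → write _, move left, go to B
B | [_]_a_a   read _ → write a, move right, go to C
C | a[_]a_a   read _ → write _, move left, go to B
B | [a]_a_a   read a → write b, move right, go to B
B | b[_]a_a   read _ → write a, move right, go to C
C | ba[a]_a   read a → write b, move right, go to E
E | bab[_]a   read _ → write _, move left, go to C
C | ba[b]_a   read b → write a, move left, go to C
C | b[a]a_a   read a → write b, move right, go to E
E | bb[a]_a   read a → write _, move right, go to D
D | bb_[_]a   read _ → write _, move left, go to D
D | bb[_]_a   read _ → write _, move left, go to D
D | b[b]__a
M halts after 17 transitions.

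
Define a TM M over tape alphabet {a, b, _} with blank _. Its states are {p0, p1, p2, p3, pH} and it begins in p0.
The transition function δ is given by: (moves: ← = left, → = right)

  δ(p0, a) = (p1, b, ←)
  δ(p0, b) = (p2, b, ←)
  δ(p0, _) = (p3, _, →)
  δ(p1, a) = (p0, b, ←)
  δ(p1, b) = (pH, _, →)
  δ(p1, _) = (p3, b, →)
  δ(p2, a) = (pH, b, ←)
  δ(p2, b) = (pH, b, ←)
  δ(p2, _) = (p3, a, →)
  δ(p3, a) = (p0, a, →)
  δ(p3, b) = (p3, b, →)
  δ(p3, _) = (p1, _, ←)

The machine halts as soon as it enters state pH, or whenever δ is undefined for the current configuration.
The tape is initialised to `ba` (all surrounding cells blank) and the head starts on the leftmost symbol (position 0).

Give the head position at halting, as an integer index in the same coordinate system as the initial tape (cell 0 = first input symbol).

state=p0 head=0 tape=_[b]a__   (p0,b)→(p2,b,←)
state=p2 head=-1 tape=[_]ba__   (p2,_)→(p3,a,→)
state=p3 head=0 tape=a[b]a__   (p3,b)→(p3,b,→)
state=p3 head=1 tape=ab[a]__   (p3,a)→(p0,a,→)
state=p0 head=2 tape=aba[_]_   (p0,_)→(p3,_,→)
state=p3 head=3 tape=aba_[_]   (p3,_)→(p1,_,←)
state=p1 head=2 tape=aba[_]_   (p1,_)→(p3,b,→)
state=p3 head=3 tape=abab[_]   (p3,_)→(p1,_,←)
state=p1 head=2 tape=aba[b]_   (p1,b)→(pH,_,→)
state=pH head=3 tape=aba_[_]
At halt the head is at cell 3.

3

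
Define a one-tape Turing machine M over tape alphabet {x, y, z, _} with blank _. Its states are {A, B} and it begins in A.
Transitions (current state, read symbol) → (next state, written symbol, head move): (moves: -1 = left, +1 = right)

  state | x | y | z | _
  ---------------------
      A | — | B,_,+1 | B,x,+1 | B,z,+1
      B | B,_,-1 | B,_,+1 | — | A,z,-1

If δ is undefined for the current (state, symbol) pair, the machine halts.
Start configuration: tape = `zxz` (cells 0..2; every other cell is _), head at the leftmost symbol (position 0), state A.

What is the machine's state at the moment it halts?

B

A | __[z]xz   read z → write x, move +1, go to B
B | __x[x]z   read x → write _, move -1, go to B
B | __[x]_z   read x → write _, move -1, go to B
B | _[_]__z   read _ → write z, move -1, go to A
A | [_]z__z   read _ → write z, move +1, go to B
B | z[z]__z
No transition is defined for (B, z); M halts in state B.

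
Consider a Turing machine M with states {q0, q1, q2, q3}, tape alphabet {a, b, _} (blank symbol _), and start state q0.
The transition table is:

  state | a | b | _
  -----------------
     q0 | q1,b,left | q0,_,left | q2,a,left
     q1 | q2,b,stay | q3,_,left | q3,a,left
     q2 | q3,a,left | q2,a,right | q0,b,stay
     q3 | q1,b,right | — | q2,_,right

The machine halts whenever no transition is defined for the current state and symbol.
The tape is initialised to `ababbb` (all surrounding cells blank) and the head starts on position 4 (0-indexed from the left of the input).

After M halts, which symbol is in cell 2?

q0 | abab[b]b   read b → write _, move left, go to q0
q0 | aba[b]_b   read b → write _, move left, go to q0
q0 | ab[a]__b   read a → write b, move left, go to q1
q1 | a[b]b__b   read b → write _, move left, go to q3
q3 | [a]_b__b   read a → write b, move right, go to q1
q1 | b[_]b__b   read _ → write a, move left, go to q3
q3 | [b]ab__b
Cell 2 holds b when M halts.

b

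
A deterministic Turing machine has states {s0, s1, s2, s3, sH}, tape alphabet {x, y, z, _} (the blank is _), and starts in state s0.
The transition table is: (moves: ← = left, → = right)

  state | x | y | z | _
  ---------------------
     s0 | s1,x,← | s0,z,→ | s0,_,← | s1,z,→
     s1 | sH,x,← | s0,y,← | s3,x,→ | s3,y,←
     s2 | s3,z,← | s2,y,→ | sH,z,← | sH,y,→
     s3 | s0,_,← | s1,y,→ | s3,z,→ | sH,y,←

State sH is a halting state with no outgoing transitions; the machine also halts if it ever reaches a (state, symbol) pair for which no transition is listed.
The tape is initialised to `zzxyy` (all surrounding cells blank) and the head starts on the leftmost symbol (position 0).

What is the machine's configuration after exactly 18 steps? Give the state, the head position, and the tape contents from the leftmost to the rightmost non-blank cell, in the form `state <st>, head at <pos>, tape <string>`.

state=s0 head=0 tape=__[z]zxyy   (s0,z)→(s0,_,←)
state=s0 head=-1 tape=_[_]_zxyy   (s0,_)→(s1,z,→)
state=s1 head=0 tape=_z[_]zxyy   (s1,_)→(s3,y,←)
state=s3 head=-1 tape=_[z]yzxyy   (s3,z)→(s3,z,→)
state=s3 head=0 tape=_z[y]zxyy   (s3,y)→(s1,y,→)
state=s1 head=1 tape=_zy[z]xyy   (s1,z)→(s3,x,→)
state=s3 head=2 tape=_zyx[x]yy   (s3,x)→(s0,_,←)
state=s0 head=1 tape=_zy[x]_yy   (s0,x)→(s1,x,←)
state=s1 head=0 tape=_z[y]x_yy   (s1,y)→(s0,y,←)
state=s0 head=-1 tape=_[z]yx_yy   (s0,z)→(s0,_,←)
state=s0 head=-2 tape=[_]_yx_yy   (s0,_)→(s1,z,→)
state=s1 head=-1 tape=z[_]yx_yy   (s1,_)→(s3,y,←)
state=s3 head=-2 tape=[z]yyx_yy   (s3,z)→(s3,z,→)
state=s3 head=-1 tape=z[y]yx_yy   (s3,y)→(s1,y,→)
state=s1 head=0 tape=zy[y]x_yy   (s1,y)→(s0,y,←)
state=s0 head=-1 tape=z[y]yx_yy   (s0,y)→(s0,z,→)
state=s0 head=0 tape=zz[y]x_yy   (s0,y)→(s0,z,→)
state=s0 head=1 tape=zzz[x]_yy   (s0,x)→(s1,x,←)
state=s1 head=0 tape=zz[z]x_yy
After 18 steps: state s1, head at 0, tape zzzx_yy.

state s1, head at 0, tape zzzx_yy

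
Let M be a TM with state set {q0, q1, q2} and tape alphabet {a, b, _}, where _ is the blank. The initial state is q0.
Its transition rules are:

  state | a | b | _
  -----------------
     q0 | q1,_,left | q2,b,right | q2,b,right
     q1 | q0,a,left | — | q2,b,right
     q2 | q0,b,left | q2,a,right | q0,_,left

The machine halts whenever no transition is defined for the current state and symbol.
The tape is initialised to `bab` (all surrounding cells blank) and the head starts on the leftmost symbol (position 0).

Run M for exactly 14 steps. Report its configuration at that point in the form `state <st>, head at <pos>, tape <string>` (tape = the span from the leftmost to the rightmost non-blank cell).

state q1, head at 0, tape b

q0 | [b]ab_   read b → write b, move right, go to q2
q2 | b[a]b_   read a → write b, move left, go to q0
q0 | [b]bb_   read b → write b, move right, go to q2
q2 | b[b]b_   read b → write a, move right, go to q2
q2 | ba[b]_   read b → write a, move right, go to q2
q2 | baa[_]   read _ → write _, move left, go to q0
q0 | ba[a]_   read a → write _, move left, go to q1
q1 | b[a]__   read a → write a, move left, go to q0
q0 | [b]a__   read b → write b, move right, go to q2
q2 | b[a]__   read a → write b, move left, go to q0
q0 | [b]b__   read b → write b, move right, go to q2
q2 | b[b]__   read b → write a, move right, go to q2
q2 | ba[_]_   read _ → write _, move left, go to q0
q0 | b[a]__   read a → write _, move left, go to q1
q1 | [b]___
After 14 steps: state q1, head at 0, tape b.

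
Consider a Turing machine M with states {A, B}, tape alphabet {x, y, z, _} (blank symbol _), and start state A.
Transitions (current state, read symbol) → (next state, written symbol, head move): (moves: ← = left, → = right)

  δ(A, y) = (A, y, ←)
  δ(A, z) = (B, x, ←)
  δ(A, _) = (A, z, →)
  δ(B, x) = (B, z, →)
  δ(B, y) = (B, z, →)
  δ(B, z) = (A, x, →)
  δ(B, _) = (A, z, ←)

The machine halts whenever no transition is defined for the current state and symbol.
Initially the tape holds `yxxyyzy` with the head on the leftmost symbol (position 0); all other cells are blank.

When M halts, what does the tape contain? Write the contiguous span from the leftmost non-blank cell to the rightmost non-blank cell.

A | ___[y]xxyyzy   read y → write y, move ←, go to A
A | __[_]yxxyyzy   read _ → write z, move →, go to A
A | __z[y]xxyyzy   read y → write y, move ←, go to A
A | __[z]yxxyyzy   read z → write x, move ←, go to B
B | _[_]xyxxyyzy   read _ → write z, move ←, go to A
A | [_]zxyxxyyzy   read _ → write z, move →, go to A
A | z[z]xyxxyyzy   read z → write x, move ←, go to B
B | [z]xxyxxyyzy   read z → write x, move →, go to A
A | x[x]xyxxyyzy
The non-blank tape span at halt is xxxyxxyyzy.

xxxyxxyyzy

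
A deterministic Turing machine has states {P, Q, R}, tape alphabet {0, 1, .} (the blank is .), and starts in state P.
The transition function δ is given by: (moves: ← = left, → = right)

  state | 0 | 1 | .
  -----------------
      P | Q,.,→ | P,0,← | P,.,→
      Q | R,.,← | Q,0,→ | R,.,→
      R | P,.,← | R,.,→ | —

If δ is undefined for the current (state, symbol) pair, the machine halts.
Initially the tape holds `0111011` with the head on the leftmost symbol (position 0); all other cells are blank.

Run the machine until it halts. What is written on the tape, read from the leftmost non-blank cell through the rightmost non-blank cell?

state=P head=0 tape=[0]111011   (P,0)→(Q,.,→)
state=Q head=1 tape=.[1]11011   (Q,1)→(Q,0,→)
state=Q head=2 tape=.0[1]1011   (Q,1)→(Q,0,→)
state=Q head=3 tape=.00[1]011   (Q,1)→(Q,0,→)
state=Q head=4 tape=.000[0]11   (Q,0)→(R,.,←)
state=R head=3 tape=.00[0].11   (R,0)→(P,.,←)
state=P head=2 tape=.0[0]..11   (P,0)→(Q,.,→)
state=Q head=3 tape=.0.[.].11   (Q,.)→(R,.,→)
state=R head=4 tape=.0..[.]11
The non-blank tape span at halt is 0...11.

0...11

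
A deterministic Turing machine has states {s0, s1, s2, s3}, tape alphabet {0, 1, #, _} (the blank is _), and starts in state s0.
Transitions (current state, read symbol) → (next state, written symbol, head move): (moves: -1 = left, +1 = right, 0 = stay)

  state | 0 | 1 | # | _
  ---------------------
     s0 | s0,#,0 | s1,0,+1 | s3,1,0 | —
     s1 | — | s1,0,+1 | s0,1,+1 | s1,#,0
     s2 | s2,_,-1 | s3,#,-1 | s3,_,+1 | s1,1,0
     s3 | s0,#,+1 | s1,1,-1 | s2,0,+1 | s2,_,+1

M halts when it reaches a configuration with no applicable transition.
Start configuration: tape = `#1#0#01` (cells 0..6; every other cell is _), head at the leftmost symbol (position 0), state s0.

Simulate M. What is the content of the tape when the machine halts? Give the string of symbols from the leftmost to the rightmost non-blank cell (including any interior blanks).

s0 | _[#]1#0#01__   read # → write 1, move 0, go to s3
s3 | _[1]1#0#01__   read 1 → write 1, move -1, go to s1
s1 | [_]11#0#01__   read _ → write #, move 0, go to s1
s1 | [#]11#0#01__   read # → write 1, move +1, go to s0
s0 | 1[1]1#0#01__   read 1 → write 0, move +1, go to s1
s1 | 10[1]#0#01__   read 1 → write 0, move +1, go to s1
s1 | 100[#]0#01__   read # → write 1, move +1, go to s0
s0 | 1001[0]#01__   read 0 → write #, move 0, go to s0
s0 | 1001[#]#01__   read # → write 1, move 0, go to s3
s3 | 1001[1]#01__   read 1 → write 1, move -1, go to s1
s1 | 100[1]1#01__   read 1 → write 0, move +1, go to s1
s1 | 1000[1]#01__   read 1 → write 0, move +1, go to s1
s1 | 10000[#]01__   read # → write 1, move +1, go to s0
s0 | 100001[0]1__   read 0 → write #, move 0, go to s0
s0 | 100001[#]1__   read # → write 1, move 0, go to s3
s3 | 100001[1]1__   read 1 → write 1, move -1, go to s1
s1 | 10000[1]11__   read 1 → write 0, move +1, go to s1
s1 | 100000[1]1__   read 1 → write 0, move +1, go to s1
s1 | 1000000[1]__   read 1 → write 0, move +1, go to s1
s1 | 10000000[_]_   read _ → write #, move 0, go to s1
s1 | 10000000[#]_   read # → write 1, move +1, go to s0
s0 | 100000001[_]
The non-blank tape span at halt is 100000001.

100000001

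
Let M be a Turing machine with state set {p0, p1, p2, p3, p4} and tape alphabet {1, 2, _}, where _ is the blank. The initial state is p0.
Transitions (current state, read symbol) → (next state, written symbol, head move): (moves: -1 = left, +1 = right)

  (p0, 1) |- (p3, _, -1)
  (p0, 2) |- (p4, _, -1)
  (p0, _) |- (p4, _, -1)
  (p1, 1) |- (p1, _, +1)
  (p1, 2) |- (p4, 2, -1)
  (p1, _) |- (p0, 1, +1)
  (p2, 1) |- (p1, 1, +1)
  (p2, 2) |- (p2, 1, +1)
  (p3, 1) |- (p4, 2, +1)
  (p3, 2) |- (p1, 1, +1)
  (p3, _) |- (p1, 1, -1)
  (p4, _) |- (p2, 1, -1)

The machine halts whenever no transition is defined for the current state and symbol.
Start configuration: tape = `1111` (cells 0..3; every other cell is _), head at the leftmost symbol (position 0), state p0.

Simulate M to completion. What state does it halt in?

p0 | __[1]111__   read 1 → write _, move -1, go to p3
p3 | _[_]_111__   read _ → write 1, move -1, go to p1
p1 | [_]1_111__   read _ → write 1, move +1, go to p0
p0 | 1[1]_111__   read 1 → write _, move -1, go to p3
p3 | [1]__111__   read 1 → write 2, move +1, go to p4
p4 | 2[_]_111__   read _ → write 1, move -1, go to p2
p2 | [2]1_111__   read 2 → write 1, move +1, go to p2
p2 | 1[1]_111__   read 1 → write 1, move +1, go to p1
p1 | 11[_]111__   read _ → write 1, move +1, go to p0
p0 | 111[1]11__   read 1 → write _, move -1, go to p3
p3 | 11[1]_11__   read 1 → write 2, move +1, go to p4
p4 | 112[_]11__   read _ → write 1, move -1, go to p2
p2 | 11[2]111__   read 2 → write 1, move +1, go to p2
p2 | 111[1]11__   read 1 → write 1, move +1, go to p1
p1 | 1111[1]1__   read 1 → write _, move +1, go to p1
p1 | 1111_[1]__   read 1 → write _, move +1, go to p1
p1 | 1111__[_]_   read _ → write 1, move +1, go to p0
p0 | 1111__1[_]   read _ → write _, move -1, go to p4
p4 | 1111__[1]_
No transition is defined for (p4, 1); M halts in state p4.

p4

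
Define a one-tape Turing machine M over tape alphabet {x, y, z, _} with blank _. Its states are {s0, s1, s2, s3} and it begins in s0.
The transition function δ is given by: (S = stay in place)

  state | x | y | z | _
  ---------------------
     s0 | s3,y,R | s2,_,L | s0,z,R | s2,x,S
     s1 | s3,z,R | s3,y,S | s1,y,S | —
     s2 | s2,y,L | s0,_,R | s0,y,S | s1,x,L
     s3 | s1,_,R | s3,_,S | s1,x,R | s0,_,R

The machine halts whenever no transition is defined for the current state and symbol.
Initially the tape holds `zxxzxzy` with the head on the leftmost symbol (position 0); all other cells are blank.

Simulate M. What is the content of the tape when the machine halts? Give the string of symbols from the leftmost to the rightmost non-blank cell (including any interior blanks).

state=s0 head=0 tape=[z]xxzxzy__   (s0,z)→(s0,z,R)
state=s0 head=1 tape=z[x]xzxzy__   (s0,x)→(s3,y,R)
state=s3 head=2 tape=zy[x]zxzy__   (s3,x)→(s1,_,R)
state=s1 head=3 tape=zy_[z]xzy__   (s1,z)→(s1,y,S)
state=s1 head=3 tape=zy_[y]xzy__   (s1,y)→(s3,y,S)
state=s3 head=3 tape=zy_[y]xzy__   (s3,y)→(s3,_,S)
state=s3 head=3 tape=zy_[_]xzy__   (s3,_)→(s0,_,R)
state=s0 head=4 tape=zy__[x]zy__   (s0,x)→(s3,y,R)
state=s3 head=5 tape=zy__y[z]y__   (s3,z)→(s1,x,R)
state=s1 head=6 tape=zy__yx[y]__   (s1,y)→(s3,y,S)
state=s3 head=6 tape=zy__yx[y]__   (s3,y)→(s3,_,S)
state=s3 head=6 tape=zy__yx[_]__   (s3,_)→(s0,_,R)
state=s0 head=7 tape=zy__yx_[_]_   (s0,_)→(s2,x,S)
state=s2 head=7 tape=zy__yx_[x]_   (s2,x)→(s2,y,L)
state=s2 head=6 tape=zy__yx[_]y_   (s2,_)→(s1,x,L)
state=s1 head=5 tape=zy__y[x]xy_   (s1,x)→(s3,z,R)
state=s3 head=6 tape=zy__yz[x]y_   (s3,x)→(s1,_,R)
state=s1 head=7 tape=zy__yz_[y]_   (s1,y)→(s3,y,S)
state=s3 head=7 tape=zy__yz_[y]_   (s3,y)→(s3,_,S)
state=s3 head=7 tape=zy__yz_[_]_   (s3,_)→(s0,_,R)
state=s0 head=8 tape=zy__yz__[_]   (s0,_)→(s2,x,S)
state=s2 head=8 tape=zy__yz__[x]   (s2,x)→(s2,y,L)
state=s2 head=7 tape=zy__yz_[_]y   (s2,_)→(s1,x,L)
state=s1 head=6 tape=zy__yz[_]xy
The non-blank tape span at halt is zy__yz_xy.

zy__yz_xy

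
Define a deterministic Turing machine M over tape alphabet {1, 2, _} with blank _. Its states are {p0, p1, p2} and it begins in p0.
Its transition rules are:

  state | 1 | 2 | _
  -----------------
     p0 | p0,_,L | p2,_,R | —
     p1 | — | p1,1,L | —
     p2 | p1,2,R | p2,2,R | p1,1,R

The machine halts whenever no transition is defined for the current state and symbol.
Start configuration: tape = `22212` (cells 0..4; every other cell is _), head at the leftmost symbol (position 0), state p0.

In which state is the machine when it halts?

p1

p0 | [2]2212   read 2 → write _, move R, go to p2
p2 | _[2]212   read 2 → write 2, move R, go to p2
p2 | _2[2]12   read 2 → write 2, move R, go to p2
p2 | _22[1]2   read 1 → write 2, move R, go to p1
p1 | _222[2]   read 2 → write 1, move L, go to p1
p1 | _22[2]1   read 2 → write 1, move L, go to p1
p1 | _2[2]11   read 2 → write 1, move L, go to p1
p1 | _[2]111   read 2 → write 1, move L, go to p1
p1 | [_]1111
No transition is defined for (p1, _); M halts in state p1.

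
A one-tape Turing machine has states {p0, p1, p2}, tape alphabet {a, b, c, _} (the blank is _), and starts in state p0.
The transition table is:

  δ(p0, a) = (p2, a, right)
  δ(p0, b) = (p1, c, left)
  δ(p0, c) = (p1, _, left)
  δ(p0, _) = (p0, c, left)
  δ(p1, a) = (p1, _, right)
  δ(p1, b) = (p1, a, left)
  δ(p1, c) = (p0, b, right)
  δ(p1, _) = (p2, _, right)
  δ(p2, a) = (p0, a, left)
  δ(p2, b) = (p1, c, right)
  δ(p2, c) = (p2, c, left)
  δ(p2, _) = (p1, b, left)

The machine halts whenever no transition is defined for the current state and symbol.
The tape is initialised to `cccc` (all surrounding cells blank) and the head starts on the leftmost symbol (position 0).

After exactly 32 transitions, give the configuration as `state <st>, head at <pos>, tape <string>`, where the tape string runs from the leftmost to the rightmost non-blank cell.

state=p0 head=0 tape=__[c]ccc   (p0,c)→(p1,_,left)
state=p1 head=-1 tape=_[_]_ccc   (p1,_)→(p2,_,right)
state=p2 head=0 tape=__[_]ccc   (p2,_)→(p1,b,left)
state=p1 head=-1 tape=_[_]bccc   (p1,_)→(p2,_,right)
state=p2 head=0 tape=__[b]ccc   (p2,b)→(p1,c,right)
state=p1 head=1 tape=__c[c]cc   (p1,c)→(p0,b,right)
state=p0 head=2 tape=__cb[c]c   (p0,c)→(p1,_,left)
state=p1 head=1 tape=__c[b]_c   (p1,b)→(p1,a,left)
state=p1 head=0 tape=__[c]a_c   (p1,c)→(p0,b,right)
state=p0 head=1 tape=__b[a]_c   (p0,a)→(p2,a,right)
state=p2 head=2 tape=__ba[_]c   (p2,_)→(p1,b,left)
state=p1 head=1 tape=__b[a]bc   (p1,a)→(p1,_,right)
state=p1 head=2 tape=__b_[b]c   (p1,b)→(p1,a,left)
state=p1 head=1 tape=__b[_]ac   (p1,_)→(p2,_,right)
state=p2 head=2 tape=__b_[a]c   (p2,a)→(p0,a,left)
state=p0 head=1 tape=__b[_]ac   (p0,_)→(p0,c,left)
state=p0 head=0 tape=__[b]cac   (p0,b)→(p1,c,left)
state=p1 head=-1 tape=_[_]ccac   (p1,_)→(p2,_,right)
state=p2 head=0 tape=__[c]cac   (p2,c)→(p2,c,left)
state=p2 head=-1 tape=_[_]ccac   (p2,_)→(p1,b,left)
state=p1 head=-2 tape=[_]bccac   (p1,_)→(p2,_,right)
state=p2 head=-1 tape=_[b]ccac   (p2,b)→(p1,c,right)
state=p1 head=0 tape=_c[c]cac   (p1,c)→(p0,b,right)
state=p0 head=1 tape=_cb[c]ac   (p0,c)→(p1,_,left)
state=p1 head=0 tape=_c[b]_ac   (p1,b)→(p1,a,left)
state=p1 head=-1 tape=_[c]a_ac   (p1,c)→(p0,b,right)
state=p0 head=0 tape=_b[a]_ac   (p0,a)→(p2,a,right)
state=p2 head=1 tape=_ba[_]ac   (p2,_)→(p1,b,left)
state=p1 head=0 tape=_b[a]bac   (p1,a)→(p1,_,right)
state=p1 head=1 tape=_b_[b]ac   (p1,b)→(p1,a,left)
state=p1 head=0 tape=_b[_]aac   (p1,_)→(p2,_,right)
state=p2 head=1 tape=_b_[a]ac   (p2,a)→(p0,a,left)
state=p0 head=0 tape=_b[_]aac
After 32 steps: state p0, head at 0, tape b_aac.

state p0, head at 0, tape b_aac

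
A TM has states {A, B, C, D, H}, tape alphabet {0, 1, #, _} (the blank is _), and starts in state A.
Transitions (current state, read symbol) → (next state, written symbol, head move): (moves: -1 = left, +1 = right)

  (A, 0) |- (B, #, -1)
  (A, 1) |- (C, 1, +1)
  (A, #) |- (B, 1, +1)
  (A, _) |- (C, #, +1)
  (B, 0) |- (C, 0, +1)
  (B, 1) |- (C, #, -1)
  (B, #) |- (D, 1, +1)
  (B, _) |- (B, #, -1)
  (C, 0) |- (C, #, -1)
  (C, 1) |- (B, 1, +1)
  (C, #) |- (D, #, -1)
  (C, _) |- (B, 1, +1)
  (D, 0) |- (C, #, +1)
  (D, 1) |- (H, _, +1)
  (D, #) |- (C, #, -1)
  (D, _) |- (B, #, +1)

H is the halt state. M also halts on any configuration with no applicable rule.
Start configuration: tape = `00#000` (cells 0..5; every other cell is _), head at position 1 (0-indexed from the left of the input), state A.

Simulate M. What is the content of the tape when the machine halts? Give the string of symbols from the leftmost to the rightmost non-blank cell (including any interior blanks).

111_##0

A | _0[0]#000   read 0 → write #, move -1, go to B
B | _[0]##000   read 0 → write 0, move +1, go to C
C | _0[#]#000   read # → write #, move -1, go to D
D | _[0]##000   read 0 → write #, move +1, go to C
C | _#[#]#000   read # → write #, move -1, go to D
D | _[#]##000   read # → write #, move -1, go to C
C | [_]###000   read _ → write 1, move +1, go to B
B | 1[#]##000   read # → write 1, move +1, go to D
D | 11[#]#000   read # → write #, move -1, go to C
C | 1[1]##000   read 1 → write 1, move +1, go to B
B | 11[#]#000   read # → write 1, move +1, go to D
D | 111[#]000   read # → write #, move -1, go to C
C | 11[1]#000   read 1 → write 1, move +1, go to B
B | 111[#]000   read # → write 1, move +1, go to D
D | 1111[0]00   read 0 → write #, move +1, go to C
C | 1111#[0]0   read 0 → write #, move -1, go to C
C | 1111[#]#0   read # → write #, move -1, go to D
D | 111[1]##0   read 1 → write _, move +1, go to H
H | 111_[#]#0
The non-blank tape span at halt is 111_##0.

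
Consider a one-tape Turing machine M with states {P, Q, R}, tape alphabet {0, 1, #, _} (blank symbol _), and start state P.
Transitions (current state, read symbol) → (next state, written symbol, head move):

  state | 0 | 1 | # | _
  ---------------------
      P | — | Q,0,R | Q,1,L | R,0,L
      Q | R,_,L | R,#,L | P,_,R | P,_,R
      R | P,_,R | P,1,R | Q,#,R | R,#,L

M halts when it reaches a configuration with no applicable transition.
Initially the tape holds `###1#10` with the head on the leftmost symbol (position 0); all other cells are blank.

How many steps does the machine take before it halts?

state=P head=0 tape=_[#]##1#10   (P,#)→(Q,1,L)
state=Q head=-1 tape=[_]1##1#10   (Q,_)→(P,_,R)
state=P head=0 tape=_[1]##1#10   (P,1)→(Q,0,R)
state=Q head=1 tape=_0[#]#1#10   (Q,#)→(P,_,R)
state=P head=2 tape=_0_[#]1#10   (P,#)→(Q,1,L)
state=Q head=1 tape=_0[_]11#10   (Q,_)→(P,_,R)
state=P head=2 tape=_0_[1]1#10   (P,1)→(Q,0,R)
state=Q head=3 tape=_0_0[1]#10   (Q,1)→(R,#,L)
state=R head=2 tape=_0_[0]##10   (R,0)→(P,_,R)
state=P head=3 tape=_0__[#]#10   (P,#)→(Q,1,L)
state=Q head=2 tape=_0_[_]1#10   (Q,_)→(P,_,R)
state=P head=3 tape=_0__[1]#10   (P,1)→(Q,0,R)
state=Q head=4 tape=_0__0[#]10   (Q,#)→(P,_,R)
state=P head=5 tape=_0__0_[1]0   (P,1)→(Q,0,R)
state=Q head=6 tape=_0__0_0[0]   (Q,0)→(R,_,L)
state=R head=5 tape=_0__0_[0]_   (R,0)→(P,_,R)
state=P head=6 tape=_0__0__[_]   (P,_)→(R,0,L)
state=R head=5 tape=_0__0_[_]0   (R,_)→(R,#,L)
state=R head=4 tape=_0__0[_]#0   (R,_)→(R,#,L)
state=R head=3 tape=_0__[0]##0   (R,0)→(P,_,R)
state=P head=4 tape=_0___[#]#0   (P,#)→(Q,1,L)
state=Q head=3 tape=_0__[_]1#0   (Q,_)→(P,_,R)
state=P head=4 tape=_0___[1]#0   (P,1)→(Q,0,R)
state=Q head=5 tape=_0___0[#]0   (Q,#)→(P,_,R)
state=P head=6 tape=_0___0_[0]
M halts after 24 transitions.

24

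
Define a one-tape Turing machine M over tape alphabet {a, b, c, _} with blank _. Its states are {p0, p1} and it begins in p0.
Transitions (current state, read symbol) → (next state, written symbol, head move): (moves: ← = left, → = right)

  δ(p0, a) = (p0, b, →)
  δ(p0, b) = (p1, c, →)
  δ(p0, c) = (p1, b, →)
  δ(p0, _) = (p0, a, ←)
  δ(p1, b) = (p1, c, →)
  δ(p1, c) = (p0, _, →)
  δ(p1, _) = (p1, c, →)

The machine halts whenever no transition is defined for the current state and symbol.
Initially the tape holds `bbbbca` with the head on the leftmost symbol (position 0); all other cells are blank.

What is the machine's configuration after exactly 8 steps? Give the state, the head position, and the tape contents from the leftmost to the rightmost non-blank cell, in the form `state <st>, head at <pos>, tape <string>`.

p0 | [b]bbbca_   read b → write c, move →, go to p1
p1 | c[b]bbca_   read b → write c, move →, go to p1
p1 | cc[b]bca_   read b → write c, move →, go to p1
p1 | ccc[b]ca_   read b → write c, move →, go to p1
p1 | cccc[c]a_   read c → write _, move →, go to p0
p0 | cccc_[a]_   read a → write b, move →, go to p0
p0 | cccc_b[_]   read _ → write a, move ←, go to p0
p0 | cccc_[b]a   read b → write c, move →, go to p1
p1 | cccc_c[a]
After 8 steps: state p1, head at 6, tape cccc_ca.

state p1, head at 6, tape cccc_ca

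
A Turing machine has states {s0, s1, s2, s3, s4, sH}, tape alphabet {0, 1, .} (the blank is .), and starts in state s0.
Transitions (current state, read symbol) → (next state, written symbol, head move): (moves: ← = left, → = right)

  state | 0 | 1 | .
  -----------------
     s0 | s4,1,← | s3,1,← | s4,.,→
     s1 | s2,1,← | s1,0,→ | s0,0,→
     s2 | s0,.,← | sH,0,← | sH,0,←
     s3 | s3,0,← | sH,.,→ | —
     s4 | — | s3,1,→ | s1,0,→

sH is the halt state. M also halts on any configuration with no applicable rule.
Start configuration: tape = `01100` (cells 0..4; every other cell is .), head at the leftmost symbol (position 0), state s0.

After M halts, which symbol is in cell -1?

0

s0 | .[0]1100   read 0 → write 1, move ←, go to s4
s4 | [.]11100   read . → write 0, move →, go to s1
s1 | 0[1]1100   read 1 → write 0, move →, go to s1
s1 | 00[1]100   read 1 → write 0, move →, go to s1
s1 | 000[1]00   read 1 → write 0, move →, go to s1
s1 | 0000[0]0   read 0 → write 1, move ←, go to s2
s2 | 000[0]10   read 0 → write ., move ←, go to s0
s0 | 00[0].10   read 0 → write 1, move ←, go to s4
s4 | 0[0]1.10
Cell -1 holds 0 when M halts.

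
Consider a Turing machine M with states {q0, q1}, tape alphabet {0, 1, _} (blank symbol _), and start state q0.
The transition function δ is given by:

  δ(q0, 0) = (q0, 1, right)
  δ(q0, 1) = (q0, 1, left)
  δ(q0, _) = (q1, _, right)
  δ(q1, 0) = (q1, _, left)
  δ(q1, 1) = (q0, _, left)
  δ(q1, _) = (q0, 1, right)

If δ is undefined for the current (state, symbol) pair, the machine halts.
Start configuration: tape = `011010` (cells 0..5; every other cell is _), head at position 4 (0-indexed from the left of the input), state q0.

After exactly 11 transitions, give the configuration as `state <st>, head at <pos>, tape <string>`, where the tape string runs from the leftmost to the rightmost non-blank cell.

q0 | _0110[1]0   read 1 → write 1, move left, go to q0
q0 | _011[0]10   read 0 → write 1, move right, go to q0
q0 | _0111[1]0   read 1 → write 1, move left, go to q0
q0 | _011[1]10   read 1 → write 1, move left, go to q0
q0 | _01[1]110   read 1 → write 1, move left, go to q0
q0 | _0[1]1110   read 1 → write 1, move left, go to q0
q0 | _[0]11110   read 0 → write 1, move right, go to q0
q0 | _1[1]1110   read 1 → write 1, move left, go to q0
q0 | _[1]11110   read 1 → write 1, move left, go to q0
q0 | [_]111110   read _ → write _, move right, go to q1
q1 | _[1]11110   read 1 → write _, move left, go to q0
q0 | [_]_11110
After 11 steps: state q0, head at -1, tape 11110.

state q0, head at -1, tape 11110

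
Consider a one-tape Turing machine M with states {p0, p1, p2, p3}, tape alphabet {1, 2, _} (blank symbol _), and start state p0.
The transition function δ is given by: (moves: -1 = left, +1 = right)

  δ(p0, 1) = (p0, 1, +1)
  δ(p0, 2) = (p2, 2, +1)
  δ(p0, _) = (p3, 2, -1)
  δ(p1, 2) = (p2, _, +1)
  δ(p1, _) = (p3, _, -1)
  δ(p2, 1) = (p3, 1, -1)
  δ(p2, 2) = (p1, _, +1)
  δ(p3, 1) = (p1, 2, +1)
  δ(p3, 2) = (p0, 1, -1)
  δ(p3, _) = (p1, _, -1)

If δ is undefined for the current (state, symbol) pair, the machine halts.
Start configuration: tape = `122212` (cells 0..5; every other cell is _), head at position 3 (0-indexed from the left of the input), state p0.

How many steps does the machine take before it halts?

15

p0 | 122[2]12_   read 2 → write 2, move +1, go to p2
p2 | 1222[1]2_   read 1 → write 1, move -1, go to p3
p3 | 122[2]12_   read 2 → write 1, move -1, go to p0
p0 | 12[2]112_   read 2 → write 2, move +1, go to p2
p2 | 122[1]12_   read 1 → write 1, move -1, go to p3
p3 | 12[2]112_   read 2 → write 1, move -1, go to p0
p0 | 1[2]1112_   read 2 → write 2, move +1, go to p2
p2 | 12[1]112_   read 1 → write 1, move -1, go to p3
p3 | 1[2]1112_   read 2 → write 1, move -1, go to p0
p0 | [1]11112_   read 1 → write 1, move +1, go to p0
p0 | 1[1]1112_   read 1 → write 1, move +1, go to p0
p0 | 11[1]112_   read 1 → write 1, move +1, go to p0
p0 | 111[1]12_   read 1 → write 1, move +1, go to p0
p0 | 1111[1]2_   read 1 → write 1, move +1, go to p0
p0 | 11111[2]_   read 2 → write 2, move +1, go to p2
p2 | 111112[_]
M halts after 15 transitions.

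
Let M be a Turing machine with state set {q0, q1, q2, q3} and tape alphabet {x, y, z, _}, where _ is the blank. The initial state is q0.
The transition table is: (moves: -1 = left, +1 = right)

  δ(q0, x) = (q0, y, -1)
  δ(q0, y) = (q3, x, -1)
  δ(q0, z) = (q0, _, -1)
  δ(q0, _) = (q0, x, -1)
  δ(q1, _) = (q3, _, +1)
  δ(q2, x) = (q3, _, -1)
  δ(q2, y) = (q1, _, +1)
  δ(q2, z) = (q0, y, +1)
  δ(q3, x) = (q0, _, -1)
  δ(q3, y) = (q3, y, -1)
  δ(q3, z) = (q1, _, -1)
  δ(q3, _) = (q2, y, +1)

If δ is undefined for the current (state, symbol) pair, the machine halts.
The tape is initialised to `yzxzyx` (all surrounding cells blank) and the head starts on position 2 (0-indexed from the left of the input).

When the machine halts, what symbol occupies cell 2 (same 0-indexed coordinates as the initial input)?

state=q0 head=2 tape=__yz[x]zyx   (q0,x)→(q0,y,-1)
state=q0 head=1 tape=__y[z]yzyx   (q0,z)→(q0,_,-1)
state=q0 head=0 tape=__[y]_yzyx   (q0,y)→(q3,x,-1)
state=q3 head=-1 tape=_[_]x_yzyx   (q3,_)→(q2,y,+1)
state=q2 head=0 tape=_y[x]_yzyx   (q2,x)→(q3,_,-1)
state=q3 head=-1 tape=_[y]__yzyx   (q3,y)→(q3,y,-1)
state=q3 head=-2 tape=[_]y__yzyx   (q3,_)→(q2,y,+1)
state=q2 head=-1 tape=y[y]__yzyx   (q2,y)→(q1,_,+1)
state=q1 head=0 tape=y_[_]_yzyx   (q1,_)→(q3,_,+1)
state=q3 head=1 tape=y__[_]yzyx   (q3,_)→(q2,y,+1)
state=q2 head=2 tape=y__y[y]zyx   (q2,y)→(q1,_,+1)
state=q1 head=3 tape=y__y_[z]yx
Cell 2 holds _ when M halts.

_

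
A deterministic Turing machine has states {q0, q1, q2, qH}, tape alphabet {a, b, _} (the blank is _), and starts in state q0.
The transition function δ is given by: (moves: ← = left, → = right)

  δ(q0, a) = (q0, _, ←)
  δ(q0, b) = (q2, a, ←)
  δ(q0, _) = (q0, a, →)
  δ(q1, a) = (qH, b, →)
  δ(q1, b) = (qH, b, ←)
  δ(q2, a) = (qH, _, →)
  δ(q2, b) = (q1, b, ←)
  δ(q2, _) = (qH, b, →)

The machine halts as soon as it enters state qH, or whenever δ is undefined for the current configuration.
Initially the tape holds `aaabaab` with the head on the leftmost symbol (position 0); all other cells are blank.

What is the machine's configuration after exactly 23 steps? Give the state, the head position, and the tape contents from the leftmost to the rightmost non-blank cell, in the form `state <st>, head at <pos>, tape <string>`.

state qH, head at 3, tape aaaaa_aaab

q0 | ___[a]aabaab   read a → write _, move ←, go to q0
q0 | __[_]_aabaab   read _ → write a, move →, go to q0
q0 | __a[_]aabaab   read _ → write a, move →, go to q0
q0 | __aa[a]abaab   read a → write _, move ←, go to q0
q0 | __a[a]_abaab   read a → write _, move ←, go to q0
q0 | __[a]__abaab   read a → write _, move ←, go to q0
q0 | _[_]___abaab   read _ → write a, move →, go to q0
q0 | _a[_]__abaab   read _ → write a, move →, go to q0
q0 | _aa[_]_abaab   read _ → write a, move →, go to q0
q0 | _aaa[_]abaab   read _ → write a, move →, go to q0
q0 | _aaaa[a]baab   read a → write _, move ←, go to q0
q0 | _aaa[a]_baab   read a → write _, move ←, go to q0
q0 | _aa[a]__baab   read a → write _, move ←, go to q0
q0 | _a[a]___baab   read a → write _, move ←, go to q0
q0 | _[a]____baab   read a → write _, move ←, go to q0
q0 | [_]_____baab   read _ → write a, move →, go to q0
q0 | a[_]____baab   read _ → write a, move →, go to q0
q0 | aa[_]___baab   read _ → write a, move →, go to q0
q0 | aaa[_]__baab   read _ → write a, move →, go to q0
q0 | aaaa[_]_baab   read _ → write a, move →, go to q0
q0 | aaaaa[_]baab   read _ → write a, move →, go to q0
q0 | aaaaaa[b]aab   read b → write a, move ←, go to q2
q2 | aaaaa[a]aaab   read a → write _, move →, go to qH
qH | aaaaa_[a]aab
After 23 steps: state qH, head at 3, tape aaaaa_aaab.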